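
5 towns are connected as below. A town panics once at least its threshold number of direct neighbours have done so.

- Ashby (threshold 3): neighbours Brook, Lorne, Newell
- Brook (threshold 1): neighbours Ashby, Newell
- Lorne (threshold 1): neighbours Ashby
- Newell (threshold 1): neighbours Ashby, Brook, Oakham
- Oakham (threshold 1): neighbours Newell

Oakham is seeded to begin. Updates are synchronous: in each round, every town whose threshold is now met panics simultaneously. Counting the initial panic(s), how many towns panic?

3

Round 1 — Oakham panics (initial).
Round 2 — checking thresholds:
  Newell: 1 of 3 neighbours ≥ 1, panics.
Round 3 — checking thresholds:
  Ashby: 1 of 3 neighbours < 3, below threshold.
  Brook: 1 of 2 neighbours ≥ 1, panics.
Round 4 — no new panics; cascade stops.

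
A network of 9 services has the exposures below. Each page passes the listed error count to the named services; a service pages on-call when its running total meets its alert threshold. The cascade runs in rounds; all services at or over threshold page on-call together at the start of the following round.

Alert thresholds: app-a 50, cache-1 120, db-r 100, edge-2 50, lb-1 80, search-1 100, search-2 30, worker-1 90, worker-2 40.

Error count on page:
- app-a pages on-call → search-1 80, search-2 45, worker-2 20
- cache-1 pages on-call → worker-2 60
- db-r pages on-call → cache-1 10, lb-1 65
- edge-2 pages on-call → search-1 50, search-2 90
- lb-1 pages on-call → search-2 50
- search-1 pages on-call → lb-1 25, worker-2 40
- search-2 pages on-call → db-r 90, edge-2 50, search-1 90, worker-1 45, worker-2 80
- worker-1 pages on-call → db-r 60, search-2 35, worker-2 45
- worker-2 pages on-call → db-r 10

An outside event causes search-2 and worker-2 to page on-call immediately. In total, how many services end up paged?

6

Round 1 — search-2, worker-2 page on-call (initial).
  db-r: +90+10 → 100 ≥ 100
  edge-2: +50 → 50 ≥ 50
  search-1: +90 → 90 < 100
  worker-1: +45 → 45 < 90
Round 2 — db-r, edge-2 page on-call.
  cache-1: +10 → 10 < 120
  lb-1: +65 → 65 < 80
  search-1: +50 → 140 ≥ 100
Round 3 — search-1 pages on-call.
  lb-1: +25 → 90 ≥ 80
Round 4 — lb-1 pages on-call.
No further pages.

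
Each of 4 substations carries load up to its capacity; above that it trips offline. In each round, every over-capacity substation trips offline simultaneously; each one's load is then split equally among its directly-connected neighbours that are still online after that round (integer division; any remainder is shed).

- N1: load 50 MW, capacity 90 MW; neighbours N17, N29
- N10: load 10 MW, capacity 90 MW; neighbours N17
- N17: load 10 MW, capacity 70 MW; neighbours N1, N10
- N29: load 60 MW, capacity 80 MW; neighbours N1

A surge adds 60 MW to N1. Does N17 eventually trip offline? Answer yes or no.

Round 1 — N1 at 110 > 90. N1 trips offline.
  N1 sheds 110 MW to N17, N29: 55 each.
    N17: 10+55 = 65 ≤ 70
    N29: 60+55 = 115 > 80
Round 2 — N29 trips offline.
  N29 sheds 115 MW: no online neighbours, lost.
No further trips.

no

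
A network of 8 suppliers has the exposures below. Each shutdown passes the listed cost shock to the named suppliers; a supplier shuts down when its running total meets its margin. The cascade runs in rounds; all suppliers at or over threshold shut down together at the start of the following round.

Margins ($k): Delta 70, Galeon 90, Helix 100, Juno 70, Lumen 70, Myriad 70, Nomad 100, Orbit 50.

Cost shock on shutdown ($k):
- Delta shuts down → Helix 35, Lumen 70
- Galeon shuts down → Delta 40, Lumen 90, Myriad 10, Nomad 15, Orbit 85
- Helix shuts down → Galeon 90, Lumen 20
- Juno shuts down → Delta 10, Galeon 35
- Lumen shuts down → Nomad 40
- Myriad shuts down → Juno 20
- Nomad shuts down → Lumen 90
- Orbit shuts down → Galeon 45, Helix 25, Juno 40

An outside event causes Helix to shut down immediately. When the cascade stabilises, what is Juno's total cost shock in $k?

40

Round 1 — Helix shuts down (initial).
  Galeon: +90 → 90 ≥ 90
  Lumen: +20 → 20 < 70
Round 2 — Galeon shuts down.
  Delta: +40 → 40 < 70
  Lumen: +90 → 110 ≥ 70
  Myriad: +10 → 10 < 70
  Nomad: +15 → 15 < 100
  Orbit: +85 → 85 ≥ 50
Round 3 — Lumen, Orbit shut down.
  Juno: +40 → 40 < 70
  Nomad: +40 → 55 < 100
No further shutdowns.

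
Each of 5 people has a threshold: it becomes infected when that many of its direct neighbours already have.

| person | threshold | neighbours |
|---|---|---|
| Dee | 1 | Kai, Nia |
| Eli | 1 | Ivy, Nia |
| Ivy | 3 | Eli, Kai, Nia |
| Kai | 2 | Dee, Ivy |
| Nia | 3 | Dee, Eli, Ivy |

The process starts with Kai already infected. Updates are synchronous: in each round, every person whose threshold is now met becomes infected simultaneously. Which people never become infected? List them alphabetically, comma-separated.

Round 1 — Kai becomes infected (initial).
Round 2 — checking thresholds:
  Dee: 1 of 2 neighbours ≥ 1, becomes infected.
  Ivy: 1 of 3 neighbours < 3, below threshold.
Round 3 — no new infections; cascade stops.

Eli, Ivy, Nia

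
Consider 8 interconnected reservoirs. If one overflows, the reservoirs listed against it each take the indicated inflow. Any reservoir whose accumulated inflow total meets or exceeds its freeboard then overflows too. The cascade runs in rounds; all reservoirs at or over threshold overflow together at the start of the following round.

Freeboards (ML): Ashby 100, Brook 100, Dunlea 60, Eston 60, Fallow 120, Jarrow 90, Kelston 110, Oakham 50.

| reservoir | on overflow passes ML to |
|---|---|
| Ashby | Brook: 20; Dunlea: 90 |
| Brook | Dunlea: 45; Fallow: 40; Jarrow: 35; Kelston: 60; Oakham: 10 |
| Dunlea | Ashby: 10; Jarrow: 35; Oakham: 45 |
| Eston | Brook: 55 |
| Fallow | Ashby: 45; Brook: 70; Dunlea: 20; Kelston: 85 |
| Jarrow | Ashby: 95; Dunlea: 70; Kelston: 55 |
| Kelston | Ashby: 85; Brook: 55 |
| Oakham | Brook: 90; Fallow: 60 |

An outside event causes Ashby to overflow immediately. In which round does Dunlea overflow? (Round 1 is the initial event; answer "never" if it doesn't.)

Round 1 — Ashby overflows (initial).
  Brook: +20 → 20 < 100
  Dunlea: +90 → 90 ≥ 60
Round 2 — Dunlea overflows.
  Jarrow: +35 → 35 < 90
  Oakham: +45 → 45 < 50
No further overflows.

2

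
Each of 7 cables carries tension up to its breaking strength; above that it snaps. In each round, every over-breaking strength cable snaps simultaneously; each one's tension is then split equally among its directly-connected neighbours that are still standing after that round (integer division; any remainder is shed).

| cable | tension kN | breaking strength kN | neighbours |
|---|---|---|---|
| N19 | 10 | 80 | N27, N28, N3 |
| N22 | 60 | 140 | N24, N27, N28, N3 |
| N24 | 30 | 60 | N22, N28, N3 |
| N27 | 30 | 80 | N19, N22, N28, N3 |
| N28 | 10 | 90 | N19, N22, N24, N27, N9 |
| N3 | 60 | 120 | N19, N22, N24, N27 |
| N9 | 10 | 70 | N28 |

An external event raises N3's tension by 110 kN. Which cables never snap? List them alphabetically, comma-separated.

Round 1 — N3 at 170 > 120. N3 snaps.
  N3 sheds 170 kN to N19, N22, N24, N27: 42 each (2 lost).
    N19: 10+42 = 52 ≤ 80
    N22: 60+42 = 102 ≤ 140
    N24: 30+42 = 72 > 60
    N27: 30+42 = 72 ≤ 80
Round 2 — N24 snaps.
  N24 sheds 72 kN to N22, N28: 36 each.
    N22: 102+36 = 138 ≤ 140
    N28: 10+36 = 46 ≤ 90
No further breaks.

N19, N22, N27, N28, N9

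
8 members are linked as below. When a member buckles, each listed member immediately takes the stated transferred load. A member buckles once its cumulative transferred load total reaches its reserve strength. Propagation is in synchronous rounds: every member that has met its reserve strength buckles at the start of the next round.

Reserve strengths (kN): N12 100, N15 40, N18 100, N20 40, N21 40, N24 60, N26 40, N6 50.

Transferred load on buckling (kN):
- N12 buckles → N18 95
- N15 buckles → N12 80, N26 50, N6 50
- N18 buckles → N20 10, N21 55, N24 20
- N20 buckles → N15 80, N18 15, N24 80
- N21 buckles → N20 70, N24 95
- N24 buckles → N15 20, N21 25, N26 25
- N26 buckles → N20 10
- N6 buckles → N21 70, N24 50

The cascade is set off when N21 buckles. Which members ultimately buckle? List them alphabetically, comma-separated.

Round 1 — N21 buckles (initial).
  N20: +70 → 70 ≥ 40
  N24: +95 → 95 ≥ 60
Round 2 — N20, N24 buckle.
  N15: +80+20 → 100 ≥ 40
  N18: +15 → 15 < 100
  N26: +25 → 25 < 40
Round 3 — N15 buckles.
  N12: +80 → 80 < 100
  N26: +50 → 75 ≥ 40
  N6: +50 → 50 ≥ 50
Round 4 — N26, N6 buckle.
No further bucklings.

N15, N20, N21, N24, N26, N6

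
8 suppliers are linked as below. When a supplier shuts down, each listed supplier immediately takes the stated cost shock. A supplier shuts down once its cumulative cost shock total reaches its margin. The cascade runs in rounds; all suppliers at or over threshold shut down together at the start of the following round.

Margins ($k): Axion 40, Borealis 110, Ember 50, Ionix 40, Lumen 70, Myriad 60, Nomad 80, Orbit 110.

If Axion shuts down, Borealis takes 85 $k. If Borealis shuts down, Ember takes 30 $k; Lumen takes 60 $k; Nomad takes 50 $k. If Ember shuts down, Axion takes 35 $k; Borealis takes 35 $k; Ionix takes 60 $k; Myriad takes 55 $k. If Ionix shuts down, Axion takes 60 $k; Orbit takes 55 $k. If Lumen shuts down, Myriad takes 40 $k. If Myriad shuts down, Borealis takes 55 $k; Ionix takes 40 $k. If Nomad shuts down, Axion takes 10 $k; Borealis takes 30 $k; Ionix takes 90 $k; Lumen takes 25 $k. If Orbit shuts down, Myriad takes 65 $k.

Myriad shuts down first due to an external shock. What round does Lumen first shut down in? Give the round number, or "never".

Round 1 — Myriad shuts down (initial).
  Borealis: +55 → 55 < 110
  Ionix: +40 → 40 ≥ 40
Round 2 — Ionix shuts down.
  Axion: +60 → 60 ≥ 40
  Orbit: +55 → 55 < 110
Round 3 — Axion shuts down.
  Borealis: +85 → 140 ≥ 110
Round 4 — Borealis shuts down.
  Ember: +30 → 30 < 50
  Lumen: +60 → 60 < 70
  Nomad: +50 → 50 < 80
No further shutdowns.

never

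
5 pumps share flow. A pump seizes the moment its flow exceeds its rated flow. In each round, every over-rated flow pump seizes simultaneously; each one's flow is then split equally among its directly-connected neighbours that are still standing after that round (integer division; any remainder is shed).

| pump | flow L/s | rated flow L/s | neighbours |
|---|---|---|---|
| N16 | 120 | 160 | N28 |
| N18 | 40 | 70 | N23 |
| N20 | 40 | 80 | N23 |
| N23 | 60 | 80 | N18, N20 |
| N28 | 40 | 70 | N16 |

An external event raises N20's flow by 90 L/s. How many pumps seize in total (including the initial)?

3

Round 1 — N20 at 130 > 80. N20 seizes.
  N20 sheds 130 L/s to N23: 130 each.
    N23: 60+130 = 190 > 80
Round 2 — N23 seizes.
  N23 sheds 190 L/s to N18: 190 each.
    N18: 40+190 = 230 > 70
Round 3 — N18 seizes.
  N18 sheds 230 L/s: no online neighbours, lost.
No further seizures.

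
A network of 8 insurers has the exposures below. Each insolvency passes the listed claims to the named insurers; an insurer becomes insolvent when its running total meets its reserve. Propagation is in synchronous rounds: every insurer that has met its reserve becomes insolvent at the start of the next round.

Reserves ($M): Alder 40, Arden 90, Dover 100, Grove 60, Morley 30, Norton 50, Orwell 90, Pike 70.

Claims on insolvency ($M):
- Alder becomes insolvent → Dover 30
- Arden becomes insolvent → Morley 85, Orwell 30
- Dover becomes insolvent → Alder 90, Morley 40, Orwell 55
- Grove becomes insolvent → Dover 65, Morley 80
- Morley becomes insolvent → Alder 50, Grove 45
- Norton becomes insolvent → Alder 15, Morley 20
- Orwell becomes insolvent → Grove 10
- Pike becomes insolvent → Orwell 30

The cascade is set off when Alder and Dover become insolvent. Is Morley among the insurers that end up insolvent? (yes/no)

yes

Round 1 — Alder, Dover become insolvent (initial).
  Morley: +40 → 40 ≥ 30
  Orwell: +55 → 55 < 90
Round 2 — Morley becomes insolvent.
  Grove: +45 → 45 < 60
No further insolvencies.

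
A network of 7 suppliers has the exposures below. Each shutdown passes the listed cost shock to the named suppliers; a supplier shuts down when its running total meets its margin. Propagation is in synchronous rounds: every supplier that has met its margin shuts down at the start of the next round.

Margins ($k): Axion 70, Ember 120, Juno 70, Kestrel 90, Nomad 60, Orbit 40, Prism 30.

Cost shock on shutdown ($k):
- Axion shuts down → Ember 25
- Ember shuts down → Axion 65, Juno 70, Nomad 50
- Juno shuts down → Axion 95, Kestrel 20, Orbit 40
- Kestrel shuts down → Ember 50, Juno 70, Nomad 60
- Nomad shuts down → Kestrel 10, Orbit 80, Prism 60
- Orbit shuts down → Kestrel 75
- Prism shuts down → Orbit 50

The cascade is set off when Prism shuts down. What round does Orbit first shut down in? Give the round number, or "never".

Round 1 — Prism shuts down (initial).
  Orbit: +50 → 50 ≥ 40
Round 2 — Orbit shuts down.
  Kestrel: +75 → 75 < 90
No further shutdowns.

2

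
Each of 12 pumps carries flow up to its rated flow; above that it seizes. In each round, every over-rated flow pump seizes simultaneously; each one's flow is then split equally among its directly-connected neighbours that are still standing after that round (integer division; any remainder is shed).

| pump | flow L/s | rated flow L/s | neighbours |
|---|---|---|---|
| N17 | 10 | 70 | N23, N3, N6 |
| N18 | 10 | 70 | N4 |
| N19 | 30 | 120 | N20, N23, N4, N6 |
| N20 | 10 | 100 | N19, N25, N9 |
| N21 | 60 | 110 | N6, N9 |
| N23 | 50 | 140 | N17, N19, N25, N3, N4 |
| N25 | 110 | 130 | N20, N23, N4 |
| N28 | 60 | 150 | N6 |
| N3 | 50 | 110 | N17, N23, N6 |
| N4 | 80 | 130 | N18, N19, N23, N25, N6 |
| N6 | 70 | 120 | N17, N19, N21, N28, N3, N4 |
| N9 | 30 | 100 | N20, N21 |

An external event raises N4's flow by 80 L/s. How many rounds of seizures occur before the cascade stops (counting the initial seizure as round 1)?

3

Round 1 — N4 at 160 > 130. N4 seizes.
  N4 sheds 160 L/s to N18, N19, N23, N25, N6: 32 each.
    N18: 10+32 = 42 ≤ 70
    N19: 30+32 = 62 ≤ 120
    N23: 50+32 = 82 ≤ 140
    N25: 110+32 = 142 > 130
    N6: 70+32 = 102 ≤ 120
Round 2 — N25 seizes.
  N25 sheds 142 L/s to N20, N23: 71 each.
    N20: 10+71 = 81 ≤ 100
    N23: 82+71 = 153 > 140
Round 3 — N23 seizes.
  N23 sheds 153 L/s to N17, N19, N3: 51 each.
    N17: 10+51 = 61 ≤ 70
    N19: 62+51 = 113 ≤ 120
    N3: 50+51 = 101 ≤ 110
No further seizures.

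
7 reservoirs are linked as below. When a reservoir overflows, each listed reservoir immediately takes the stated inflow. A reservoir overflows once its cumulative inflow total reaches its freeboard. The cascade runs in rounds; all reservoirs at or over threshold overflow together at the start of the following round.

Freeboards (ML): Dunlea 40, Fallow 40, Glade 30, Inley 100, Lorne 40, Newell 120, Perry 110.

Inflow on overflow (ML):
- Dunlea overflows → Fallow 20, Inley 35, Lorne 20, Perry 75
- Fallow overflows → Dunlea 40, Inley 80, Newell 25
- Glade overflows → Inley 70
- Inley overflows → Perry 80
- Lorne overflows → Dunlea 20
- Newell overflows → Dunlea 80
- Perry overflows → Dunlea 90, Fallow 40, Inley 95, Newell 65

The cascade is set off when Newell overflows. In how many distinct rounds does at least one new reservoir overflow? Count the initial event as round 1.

Round 1 — Newell overflows (initial).
  Dunlea: +80 → 80 ≥ 40
Round 2 — Dunlea overflows.
  Fallow: +20 → 20 < 40
  Inley: +35 → 35 < 100
  Lorne: +20 → 20 < 40
  Perry: +75 → 75 < 110
No further overflows.

2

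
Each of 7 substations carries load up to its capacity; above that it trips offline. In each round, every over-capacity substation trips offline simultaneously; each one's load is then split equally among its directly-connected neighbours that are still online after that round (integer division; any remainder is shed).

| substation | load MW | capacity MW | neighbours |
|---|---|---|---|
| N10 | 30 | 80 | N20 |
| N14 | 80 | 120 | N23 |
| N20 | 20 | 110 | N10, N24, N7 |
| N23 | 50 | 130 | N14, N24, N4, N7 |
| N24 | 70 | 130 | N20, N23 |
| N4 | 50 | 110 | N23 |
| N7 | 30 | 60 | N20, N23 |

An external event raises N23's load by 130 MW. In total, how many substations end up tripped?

3

Round 1 — N23 at 180 > 130. N23 trips offline.
  N23 sheds 180 MW to N14, N24, N4, N7: 45 each.
    N14: 80+45 = 125 > 120
    N24: 70+45 = 115 ≤ 130
    N4: 50+45 = 95 ≤ 110
    N7: 30+45 = 75 > 60
Round 2 — N14, N7 trip offline.
  N14 sheds 125 MW: no online neighbours, lost.
  N7 sheds 75 MW to N20: 75 each.
    N20: 20+75 = 95 ≤ 110
No further trips.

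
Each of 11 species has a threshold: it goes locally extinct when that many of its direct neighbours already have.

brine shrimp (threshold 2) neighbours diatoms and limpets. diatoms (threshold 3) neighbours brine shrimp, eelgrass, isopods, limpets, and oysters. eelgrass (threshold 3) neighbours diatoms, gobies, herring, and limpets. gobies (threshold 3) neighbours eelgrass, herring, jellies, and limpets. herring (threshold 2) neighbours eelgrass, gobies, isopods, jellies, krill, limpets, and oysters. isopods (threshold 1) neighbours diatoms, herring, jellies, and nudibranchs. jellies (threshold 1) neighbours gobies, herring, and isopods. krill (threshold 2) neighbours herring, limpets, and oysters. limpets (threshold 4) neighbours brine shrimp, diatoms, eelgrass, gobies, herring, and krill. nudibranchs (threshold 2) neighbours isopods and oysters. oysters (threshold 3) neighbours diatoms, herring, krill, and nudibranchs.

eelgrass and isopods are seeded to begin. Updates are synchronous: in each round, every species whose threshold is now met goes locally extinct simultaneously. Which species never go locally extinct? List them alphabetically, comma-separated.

brine shrimp, diatoms, krill, limpets, nudibranchs, oysters

Round 1 — eelgrass, isopods go locally extinct (initial).
Round 2 — checking thresholds:
  diatoms: 2 of 5 neighbours < 3, below threshold.
  gobies: 1 of 4 neighbours < 3, below threshold.
  herring: 2 of 7 neighbours ≥ 2, goes locally extinct.
  jellies: 1 of 3 neighbours ≥ 1, goes locally extinct.
  limpets: 1 of 6 neighbours < 4, below threshold.
  nudibranchs: 1 of 2 neighbours < 2, below threshold.
Round 3 — checking thresholds:
  diatoms: 2 of 5 neighbours < 3, below threshold.
  gobies: 3 of 4 neighbours ≥ 3, goes locally extinct.
  krill: 1 of 3 neighbours < 2, below threshold.
  limpets: 2 of 6 neighbours < 4, below threshold.
  nudibranchs: 1 of 2 neighbours < 2, below threshold.
  oysters: 1 of 4 neighbours < 3, below threshold.
Round 4 — no new extinctions; cascade stops.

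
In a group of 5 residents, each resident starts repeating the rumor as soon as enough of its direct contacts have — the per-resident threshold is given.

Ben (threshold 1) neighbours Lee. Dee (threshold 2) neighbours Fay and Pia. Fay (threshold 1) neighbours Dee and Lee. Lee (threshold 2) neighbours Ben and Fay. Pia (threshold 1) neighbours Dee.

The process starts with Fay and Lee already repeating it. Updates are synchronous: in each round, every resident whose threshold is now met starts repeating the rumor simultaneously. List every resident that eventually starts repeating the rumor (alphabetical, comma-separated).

Round 1 — Fay, Lee start repeating the rumor (initial).
Round 2 — checking thresholds:
  Ben: 1 of 1 neighbours ≥ 1, starts repeating the rumor.
  Dee: 1 of 2 neighbours < 2, holds.
Round 3 — no new spreads; cascade stops.

Ben, Fay, Lee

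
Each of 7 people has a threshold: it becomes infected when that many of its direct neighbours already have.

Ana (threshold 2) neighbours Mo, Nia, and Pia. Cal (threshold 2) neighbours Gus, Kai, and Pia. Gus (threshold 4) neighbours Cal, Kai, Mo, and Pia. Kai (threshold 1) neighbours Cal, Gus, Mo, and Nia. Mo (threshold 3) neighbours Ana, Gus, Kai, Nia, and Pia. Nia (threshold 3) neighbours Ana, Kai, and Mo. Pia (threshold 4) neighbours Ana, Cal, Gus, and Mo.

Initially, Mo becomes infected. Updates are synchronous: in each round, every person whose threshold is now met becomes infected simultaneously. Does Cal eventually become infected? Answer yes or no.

no

Round 1 — Mo becomes infected (initial).
Round 2 — checking thresholds:
  Ana: 1 of 3 neighbours < 2, holds.
  Gus: 1 of 4 neighbours < 4, holds.
  Kai: 1 of 4 neighbours ≥ 1, becomes infected.
  Nia: 1 of 3 neighbours < 3, holds.
  Pia: 1 of 4 neighbours < 4, holds.
Round 3 — no new infections; cascade stops.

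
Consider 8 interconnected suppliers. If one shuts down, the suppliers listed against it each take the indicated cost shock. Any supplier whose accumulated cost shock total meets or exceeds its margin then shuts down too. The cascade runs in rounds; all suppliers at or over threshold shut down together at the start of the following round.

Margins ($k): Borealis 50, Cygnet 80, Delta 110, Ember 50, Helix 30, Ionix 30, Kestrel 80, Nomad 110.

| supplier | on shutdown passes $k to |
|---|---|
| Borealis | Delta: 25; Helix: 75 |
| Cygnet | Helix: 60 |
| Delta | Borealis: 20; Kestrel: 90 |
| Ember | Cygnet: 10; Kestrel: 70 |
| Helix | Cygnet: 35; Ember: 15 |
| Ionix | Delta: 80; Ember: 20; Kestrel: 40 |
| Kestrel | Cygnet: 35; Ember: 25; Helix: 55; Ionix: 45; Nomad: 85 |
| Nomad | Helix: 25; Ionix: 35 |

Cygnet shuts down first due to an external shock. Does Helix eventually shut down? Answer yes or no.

Round 1 — Cygnet shuts down (initial).
  Helix: +60 → 60 ≥ 30
Round 2 — Helix shuts down.
  Ember: +15 → 15 < 50
No further shutdowns.

yes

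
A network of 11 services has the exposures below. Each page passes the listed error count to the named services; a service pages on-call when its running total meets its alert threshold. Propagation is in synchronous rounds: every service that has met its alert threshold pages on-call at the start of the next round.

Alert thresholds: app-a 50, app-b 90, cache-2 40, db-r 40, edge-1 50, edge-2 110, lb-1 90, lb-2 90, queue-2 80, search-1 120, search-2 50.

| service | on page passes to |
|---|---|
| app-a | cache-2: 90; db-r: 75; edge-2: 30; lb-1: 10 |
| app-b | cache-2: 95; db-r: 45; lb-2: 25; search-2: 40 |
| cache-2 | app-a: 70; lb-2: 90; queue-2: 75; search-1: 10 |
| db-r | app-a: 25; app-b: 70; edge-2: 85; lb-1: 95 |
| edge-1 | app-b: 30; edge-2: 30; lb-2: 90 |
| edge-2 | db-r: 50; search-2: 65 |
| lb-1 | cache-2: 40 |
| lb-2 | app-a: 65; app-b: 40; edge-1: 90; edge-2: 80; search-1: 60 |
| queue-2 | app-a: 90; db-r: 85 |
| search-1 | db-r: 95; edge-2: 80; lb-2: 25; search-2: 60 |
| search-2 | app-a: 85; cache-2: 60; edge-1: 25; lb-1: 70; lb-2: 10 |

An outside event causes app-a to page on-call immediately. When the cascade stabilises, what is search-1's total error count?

70

Round 1 — app-a pages on-call (initial).
  cache-2: +90 → 90 ≥ 40
  db-r: +75 → 75 ≥ 40
  edge-2: +30 → 30 < 110
  lb-1: +10 → 10 < 90
Round 2 — cache-2, db-r page on-call.
  app-b: +70 → 70 < 90
  edge-2: +85 → 115 ≥ 110
  lb-1: +95 → 105 ≥ 90
  lb-2: +90 → 90 ≥ 90
  queue-2: +75 → 75 < 80
  search-1: +10 → 10 < 120
Round 3 — edge-2, lb-1, lb-2 page on-call.
  app-b: +40 → 110 ≥ 90
  edge-1: +90 → 90 ≥ 50
  search-1: +60 → 70 < 120
  search-2: +65 → 65 ≥ 50
Round 4 — app-b, edge-1, search-2 page on-call.
No further pages.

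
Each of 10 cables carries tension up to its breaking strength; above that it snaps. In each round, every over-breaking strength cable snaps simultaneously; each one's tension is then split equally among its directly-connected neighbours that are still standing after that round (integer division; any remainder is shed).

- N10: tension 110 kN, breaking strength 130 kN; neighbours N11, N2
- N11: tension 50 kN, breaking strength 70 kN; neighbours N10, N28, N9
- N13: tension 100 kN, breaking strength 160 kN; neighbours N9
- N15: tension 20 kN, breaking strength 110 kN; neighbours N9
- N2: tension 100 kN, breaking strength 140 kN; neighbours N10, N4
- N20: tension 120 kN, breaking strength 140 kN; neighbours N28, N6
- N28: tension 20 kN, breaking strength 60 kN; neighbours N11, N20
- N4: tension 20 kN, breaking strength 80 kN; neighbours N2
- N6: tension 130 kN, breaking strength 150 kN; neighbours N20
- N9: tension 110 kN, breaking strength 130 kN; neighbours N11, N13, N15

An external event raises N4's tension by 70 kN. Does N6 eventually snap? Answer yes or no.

Round 1 — N4 at 90 > 80. N4 snaps.
  N4 sheds 90 kN to N2: 90 each.
    N2: 100+90 = 190 > 140
Round 2 — N2 snaps.
  N2 sheds 190 kN to N10: 190 each.
    N10: 110+190 = 300 > 130
Round 3 — N10 snaps.
  N10 sheds 300 kN to N11: 300 each.
    N11: 50+300 = 350 > 70
Round 4 — N11 snaps.
  N11 sheds 350 kN to N28, N9: 175 each.
    N28: 20+175 = 195 > 60
    N9: 110+175 = 285 > 130
Round 5 — N28, N9 snap.
  N28 sheds 195 kN to N20: 195 each.
    N20: 120+195 = 315 > 140
  N9 sheds 285 kN to N13, N15: 142 each (1 lost).
    N13: 100+142 = 242 > 160
    N15: 20+142 = 162 > 110
Round 6 — N13, N15, N20 snap.
  N13 sheds 242 kN: no online neighbours, lost.
  N15 sheds 162 kN: no online neighbours, lost.
  N20 sheds 315 kN to N6: 315 each.
    N6: 130+315 = 445 > 150
Round 7 — N6 snaps.
  N6 sheds 445 kN: no online neighbours, lost.
No further breaks.

yes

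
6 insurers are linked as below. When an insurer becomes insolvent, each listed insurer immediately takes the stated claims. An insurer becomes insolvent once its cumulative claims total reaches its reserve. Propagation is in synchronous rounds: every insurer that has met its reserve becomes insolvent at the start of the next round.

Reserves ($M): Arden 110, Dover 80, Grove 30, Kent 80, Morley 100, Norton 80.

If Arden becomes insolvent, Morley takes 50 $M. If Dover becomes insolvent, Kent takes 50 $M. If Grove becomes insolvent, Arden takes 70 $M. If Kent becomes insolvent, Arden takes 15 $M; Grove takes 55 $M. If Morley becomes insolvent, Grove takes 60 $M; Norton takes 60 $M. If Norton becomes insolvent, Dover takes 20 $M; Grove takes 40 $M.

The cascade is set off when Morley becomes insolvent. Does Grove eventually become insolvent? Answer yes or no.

Round 1 — Morley becomes insolvent (initial).
  Grove: +60 → 60 ≥ 30
  Norton: +60 → 60 < 80
Round 2 — Grove becomes insolvent.
  Arden: +70 → 70 < 110
No further insolvencies.

yes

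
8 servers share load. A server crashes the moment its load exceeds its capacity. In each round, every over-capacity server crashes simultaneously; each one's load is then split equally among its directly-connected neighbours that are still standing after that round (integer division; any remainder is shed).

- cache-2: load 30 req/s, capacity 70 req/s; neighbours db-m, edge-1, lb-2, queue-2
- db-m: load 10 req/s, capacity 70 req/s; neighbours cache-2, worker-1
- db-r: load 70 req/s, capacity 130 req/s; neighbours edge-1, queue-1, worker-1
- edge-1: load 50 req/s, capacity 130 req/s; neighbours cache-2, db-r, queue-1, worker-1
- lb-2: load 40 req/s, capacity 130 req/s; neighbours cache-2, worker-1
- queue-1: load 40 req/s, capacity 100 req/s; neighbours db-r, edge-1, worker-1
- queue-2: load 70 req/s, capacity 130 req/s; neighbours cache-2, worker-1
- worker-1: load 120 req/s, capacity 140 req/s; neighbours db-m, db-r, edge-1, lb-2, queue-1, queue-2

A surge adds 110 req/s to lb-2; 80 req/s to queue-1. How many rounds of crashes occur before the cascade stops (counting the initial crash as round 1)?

Round 1 — lb-2 at 150 > 130; queue-1 at 120 > 100. lb-2, queue-1 crash.
  lb-2 sheds 150 req/s to cache-2, worker-1: 75 each.
    cache-2: 30+75 = 105 > 70
    worker-1: 120+75 = 195 > 140
  queue-1 sheds 120 req/s to db-r, edge-1, worker-1: 40 each.
    db-r: 70+40 = 110 ≤ 130
    edge-1: 50+40 = 90 ≤ 130
    worker-1: 195+40 = 235 > 140
Round 2 — cache-2, worker-1 crash.
  cache-2 sheds 105 req/s to db-m, edge-1, queue-2: 35 each.
    db-m: 10+35 = 45 ≤ 70
    edge-1: 90+35 = 125 ≤ 130
    queue-2: 70+35 = 105 ≤ 130
  worker-1 sheds 235 req/s to db-m, db-r, edge-1, queue-2: 58 each (3 lost).
    db-m: 45+58 = 103 > 70
    db-r: 110+58 = 168 > 130
    edge-1: 125+58 = 183 > 130
    queue-2: 105+58 = 163 > 130
Round 3 — db-m, db-r, edge-1, queue-2 crash.
  db-m sheds 103 req/s: no online neighbours, lost.
  db-r sheds 168 req/s: no online neighbours, lost.
  edge-1 sheds 183 req/s: no online neighbours, lost.
  queue-2 sheds 163 req/s: no online neighbours, lost.
No further crashes.

3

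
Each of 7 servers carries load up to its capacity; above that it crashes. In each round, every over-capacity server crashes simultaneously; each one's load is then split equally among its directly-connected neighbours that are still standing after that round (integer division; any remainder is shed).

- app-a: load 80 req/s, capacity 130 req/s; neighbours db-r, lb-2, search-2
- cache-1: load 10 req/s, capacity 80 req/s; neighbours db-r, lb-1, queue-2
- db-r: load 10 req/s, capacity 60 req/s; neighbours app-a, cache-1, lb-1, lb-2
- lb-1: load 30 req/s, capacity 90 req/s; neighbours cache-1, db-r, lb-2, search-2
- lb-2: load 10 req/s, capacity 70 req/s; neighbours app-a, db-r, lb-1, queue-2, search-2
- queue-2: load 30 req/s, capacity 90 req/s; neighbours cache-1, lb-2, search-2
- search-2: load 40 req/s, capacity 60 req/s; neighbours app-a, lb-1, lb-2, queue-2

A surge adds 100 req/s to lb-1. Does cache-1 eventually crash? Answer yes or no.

no

Round 1 — lb-1 at 130 > 90. lb-1 crashes.
  lb-1 sheds 130 req/s to cache-1, db-r, lb-2, search-2: 32 each (2 lost).
    cache-1: 10+32 = 42 ≤ 80
    db-r: 10+32 = 42 ≤ 60
    lb-2: 10+32 = 42 ≤ 70
    search-2: 40+32 = 72 > 60
Round 2 — search-2 crashes.
  search-2 sheds 72 req/s to app-a, lb-2, queue-2: 24 each.
    app-a: 80+24 = 104 ≤ 130
    lb-2: 42+24 = 66 ≤ 70
    queue-2: 30+24 = 54 ≤ 90
No further crashes.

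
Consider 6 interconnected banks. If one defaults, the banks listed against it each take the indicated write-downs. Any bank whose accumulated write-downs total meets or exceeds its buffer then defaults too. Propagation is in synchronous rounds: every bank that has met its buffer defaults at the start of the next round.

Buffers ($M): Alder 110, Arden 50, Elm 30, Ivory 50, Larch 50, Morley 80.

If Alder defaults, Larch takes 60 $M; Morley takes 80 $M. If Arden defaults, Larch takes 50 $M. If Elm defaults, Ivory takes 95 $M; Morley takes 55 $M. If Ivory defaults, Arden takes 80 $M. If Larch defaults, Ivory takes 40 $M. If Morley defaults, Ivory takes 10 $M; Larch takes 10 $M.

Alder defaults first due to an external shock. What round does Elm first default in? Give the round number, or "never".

never

Round 1 — Alder defaults (initial).
  Larch: +60 → 60 ≥ 50
  Morley: +80 → 80 ≥ 80
Round 2 — Larch, Morley default.
  Ivory: +40+10 → 50 ≥ 50
Round 3 — Ivory defaults.
  Arden: +80 → 80 ≥ 50
Round 4 — Arden defaults.
No further defaults.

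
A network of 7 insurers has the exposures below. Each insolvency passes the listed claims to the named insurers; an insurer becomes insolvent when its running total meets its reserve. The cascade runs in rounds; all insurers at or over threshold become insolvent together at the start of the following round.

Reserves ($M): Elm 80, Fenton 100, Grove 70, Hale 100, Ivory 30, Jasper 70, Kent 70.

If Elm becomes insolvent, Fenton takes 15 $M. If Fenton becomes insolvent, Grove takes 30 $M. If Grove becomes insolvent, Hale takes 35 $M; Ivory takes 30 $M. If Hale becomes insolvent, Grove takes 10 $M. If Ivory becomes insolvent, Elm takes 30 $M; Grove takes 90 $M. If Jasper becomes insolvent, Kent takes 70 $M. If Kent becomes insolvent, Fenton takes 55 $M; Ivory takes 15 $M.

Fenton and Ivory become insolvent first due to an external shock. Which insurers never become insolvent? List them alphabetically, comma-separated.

Round 1 — Fenton, Ivory become insolvent (initial).
  Elm: +30 → 30 < 80
  Grove: +30+90 → 120 ≥ 70
Round 2 — Grove becomes insolvent.
  Hale: +35 → 35 < 100
No further insolvencies.

Elm, Hale, Jasper, Kent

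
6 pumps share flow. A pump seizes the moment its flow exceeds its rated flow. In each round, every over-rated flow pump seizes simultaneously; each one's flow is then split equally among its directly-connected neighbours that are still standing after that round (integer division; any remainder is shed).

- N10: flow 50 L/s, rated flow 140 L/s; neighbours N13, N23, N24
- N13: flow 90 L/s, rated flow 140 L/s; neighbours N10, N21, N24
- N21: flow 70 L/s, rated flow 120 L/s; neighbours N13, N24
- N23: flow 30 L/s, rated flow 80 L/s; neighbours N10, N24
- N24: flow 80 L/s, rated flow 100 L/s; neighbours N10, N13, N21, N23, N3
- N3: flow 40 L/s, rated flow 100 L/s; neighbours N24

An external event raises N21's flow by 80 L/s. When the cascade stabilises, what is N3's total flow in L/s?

91

Round 1 — N21 at 150 > 120. N21 seizes.
  N21 sheds 150 L/s to N13, N24: 75 each.
    N13: 90+75 = 165 > 140
    N24: 80+75 = 155 > 100
Round 2 — N13, N24 seize.
  N13 sheds 165 L/s to N10: 165 each.
    N10: 50+165 = 215 > 140
  N24 sheds 155 L/s to N10, N23, N3: 51 each (2 lost).
    N10: 215+51 = 266 > 140
    N23: 30+51 = 81 > 80
    N3: 40+51 = 91 ≤ 100
Round 3 — N10, N23 seize.
  N10 sheds 266 L/s: no online neighbours, lost.
  N23 sheds 81 L/s: no online neighbours, lost.
No further seizures.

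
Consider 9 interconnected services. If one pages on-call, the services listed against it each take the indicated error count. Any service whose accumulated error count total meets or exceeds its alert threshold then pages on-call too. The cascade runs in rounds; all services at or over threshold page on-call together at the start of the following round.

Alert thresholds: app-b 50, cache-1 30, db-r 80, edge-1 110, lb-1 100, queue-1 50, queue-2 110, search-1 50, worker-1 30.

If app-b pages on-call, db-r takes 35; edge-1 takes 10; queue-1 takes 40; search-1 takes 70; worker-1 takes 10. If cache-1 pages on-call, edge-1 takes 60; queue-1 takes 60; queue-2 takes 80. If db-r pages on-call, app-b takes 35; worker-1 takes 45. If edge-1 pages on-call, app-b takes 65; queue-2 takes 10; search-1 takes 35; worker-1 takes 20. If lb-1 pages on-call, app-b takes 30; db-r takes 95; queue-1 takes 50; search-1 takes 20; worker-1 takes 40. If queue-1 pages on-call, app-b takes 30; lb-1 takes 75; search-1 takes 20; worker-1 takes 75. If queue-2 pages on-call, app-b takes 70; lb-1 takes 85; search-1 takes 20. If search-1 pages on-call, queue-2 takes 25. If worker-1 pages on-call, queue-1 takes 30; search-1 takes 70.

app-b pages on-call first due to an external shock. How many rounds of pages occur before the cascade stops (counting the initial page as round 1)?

2

Round 1 — app-b pages on-call (initial).
  db-r: +35 → 35 < 80
  edge-1: +10 → 10 < 110
  queue-1: +40 → 40 < 50
  search-1: +70 → 70 ≥ 50
  worker-1: +10 → 10 < 30
Round 2 — search-1 pages on-call.
  queue-2: +25 → 25 < 110
No further pages.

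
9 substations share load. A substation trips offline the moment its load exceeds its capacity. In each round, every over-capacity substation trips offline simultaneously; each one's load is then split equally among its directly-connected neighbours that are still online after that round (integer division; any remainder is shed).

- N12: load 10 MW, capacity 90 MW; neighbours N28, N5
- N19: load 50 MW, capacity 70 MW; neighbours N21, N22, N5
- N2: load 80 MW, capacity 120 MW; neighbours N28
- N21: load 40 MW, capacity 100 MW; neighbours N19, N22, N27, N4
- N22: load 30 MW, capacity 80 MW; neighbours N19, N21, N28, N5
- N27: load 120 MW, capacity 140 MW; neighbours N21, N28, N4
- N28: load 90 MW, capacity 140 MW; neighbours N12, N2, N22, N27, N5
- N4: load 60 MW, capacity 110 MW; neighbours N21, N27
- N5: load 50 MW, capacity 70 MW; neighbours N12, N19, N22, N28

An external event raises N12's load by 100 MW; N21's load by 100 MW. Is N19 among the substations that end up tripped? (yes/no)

yes

Round 1 — N12 at 110 > 90; N21 at 140 > 100. N12, N21 trip offline.
  N12 sheds 110 MW to N28, N5: 55 each.
    N28: 90+55 = 145 > 140
    N5: 50+55 = 105 > 70
  N21 sheds 140 MW to N19, N22, N27, N4: 35 each.
    N19: 50+35 = 85 > 70
    N22: 30+35 = 65 ≤ 80
    N27: 120+35 = 155 > 140
    N4: 60+35 = 95 ≤ 110
Round 2 — N19, N27, N28, N5 trip offline.
  N19 sheds 85 MW to N22: 85 each.
    N22: 65+85 = 150 > 80
  N27 sheds 155 MW to N4: 155 each.
    N4: 95+155 = 250 > 110
  N28 sheds 145 MW to N2, N22: 72 each (1 lost).
    N2: 80+72 = 152 > 120
    N22: 150+72 = 222 > 80
  N5 sheds 105 MW to N22: 105 each.
    N22: 222+105 = 327 > 80
Round 3 — N2, N22, N4 trip offline.
  N2 sheds 152 MW: no online neighbours, lost.
  N22 sheds 327 MW: no online neighbours, lost.
  N4 sheds 250 MW: no online neighbours, lost.
No further trips.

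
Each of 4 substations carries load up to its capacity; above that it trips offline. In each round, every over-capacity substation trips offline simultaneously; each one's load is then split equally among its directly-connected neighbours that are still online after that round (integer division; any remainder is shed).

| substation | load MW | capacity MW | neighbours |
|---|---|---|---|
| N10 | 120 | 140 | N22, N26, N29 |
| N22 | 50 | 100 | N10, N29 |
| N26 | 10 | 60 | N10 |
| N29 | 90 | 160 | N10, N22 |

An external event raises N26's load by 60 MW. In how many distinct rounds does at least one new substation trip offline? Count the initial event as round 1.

Round 1 — N26 at 70 > 60. N26 trips offline.
  N26 sheds 70 MW to N10: 70 each.
    N10: 120+70 = 190 > 140
Round 2 — N10 trips offline.
  N10 sheds 190 MW to N22, N29: 95 each.
    N22: 50+95 = 145 > 100
    N29: 90+95 = 185 > 160
Round 3 — N22, N29 trip offline.
  N22 sheds 145 MW: no online neighbours, lost.
  N29 sheds 185 MW: no online neighbours, lost.
No further trips.

3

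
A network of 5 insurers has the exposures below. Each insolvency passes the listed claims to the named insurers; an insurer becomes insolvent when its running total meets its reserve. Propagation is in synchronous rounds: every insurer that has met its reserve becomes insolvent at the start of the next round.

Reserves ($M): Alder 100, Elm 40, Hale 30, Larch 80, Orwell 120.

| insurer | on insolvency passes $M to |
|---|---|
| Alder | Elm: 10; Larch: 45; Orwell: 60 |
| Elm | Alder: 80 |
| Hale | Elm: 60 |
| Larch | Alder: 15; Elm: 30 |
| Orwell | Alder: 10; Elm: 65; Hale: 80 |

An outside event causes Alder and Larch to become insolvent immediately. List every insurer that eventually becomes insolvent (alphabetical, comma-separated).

Alder, Elm, Larch

Round 1 — Alder, Larch become insolvent (initial).
  Elm: +10+30 → 40 ≥ 40
  Orwell: +60 → 60 < 120
Round 2 — Elm becomes insolvent.
No further insolvencies.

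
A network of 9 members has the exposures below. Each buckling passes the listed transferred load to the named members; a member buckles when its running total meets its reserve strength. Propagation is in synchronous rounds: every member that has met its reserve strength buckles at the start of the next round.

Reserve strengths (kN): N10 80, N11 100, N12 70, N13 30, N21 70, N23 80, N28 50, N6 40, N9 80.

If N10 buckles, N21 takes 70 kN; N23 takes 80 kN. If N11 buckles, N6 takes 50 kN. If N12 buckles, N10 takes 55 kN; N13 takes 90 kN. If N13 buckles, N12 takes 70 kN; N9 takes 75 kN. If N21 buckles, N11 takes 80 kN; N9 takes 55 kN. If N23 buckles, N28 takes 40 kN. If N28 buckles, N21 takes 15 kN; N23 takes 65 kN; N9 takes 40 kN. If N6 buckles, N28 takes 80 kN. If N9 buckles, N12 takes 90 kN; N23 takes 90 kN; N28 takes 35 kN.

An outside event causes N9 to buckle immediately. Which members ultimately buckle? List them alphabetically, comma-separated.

N12, N13, N23, N28, N9

Round 1 — N9 buckles (initial).
  N12: +90 → 90 ≥ 70
  N23: +90 → 90 ≥ 80
  N28: +35 → 35 < 50
Round 2 — N12, N23 buckle.
  N10: +55 → 55 < 80
  N13: +90 → 90 ≥ 30
  N28: +40 → 75 ≥ 50
Round 3 — N13, N28 buckle.
  N21: +15 → 15 < 70
No further bucklings.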